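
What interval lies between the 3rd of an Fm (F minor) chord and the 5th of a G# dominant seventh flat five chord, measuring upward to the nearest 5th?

augmented fourth

The 3rd of Fm (F minor) is Ab; the 5th of G# dominant seventh flat five is D.
4 letter names make it a fourth; at 6 semitones (a half step wider than perfect) the quality is augmented.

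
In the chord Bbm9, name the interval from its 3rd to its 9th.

major 7th

Bbmin9 (Bb minor ninth): Bb–Db–F–Ab–C.
The 3rd is Db and the 9th is C.
Db up to C spans 7 letter names and 11 semitones — a major seventh.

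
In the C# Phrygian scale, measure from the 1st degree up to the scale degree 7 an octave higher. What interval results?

Spelling the C# Phrygian scale: C# D E F# G# A B.
So we need the interval from C# up to B.
From C# to B: 22 semitones over a fourteenth = minor.

minor fourteenth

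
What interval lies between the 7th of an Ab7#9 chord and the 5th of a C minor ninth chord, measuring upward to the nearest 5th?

augmented 1st

The 7th of Ab7#9 is Gb; the 5th of C minor ninth is G.
From Gb to G: 1 semitone over a unison = augmented.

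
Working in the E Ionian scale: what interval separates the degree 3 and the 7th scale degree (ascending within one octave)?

The scale runs E F# G# A B C# D#.
So we need the interval from G# up to D#.
G# up to D# spans 5 letter names and 7 semitones — a perfect fifth.

perfect fifth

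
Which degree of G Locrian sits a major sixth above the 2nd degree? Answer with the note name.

The scale is G A♭ B♭ C D♭ E♭ F.
The 2nd degree is A♭; a major sixth above that is F — scale degree 7.

F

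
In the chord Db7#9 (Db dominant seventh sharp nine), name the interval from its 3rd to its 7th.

diminished 5th

Db dominant seventh sharp nine: Db-F-Ab-Cb-E.
The 3rd is F and the 7th is Cb.
From F to Cb: 6 semitones over a fifth = diminished.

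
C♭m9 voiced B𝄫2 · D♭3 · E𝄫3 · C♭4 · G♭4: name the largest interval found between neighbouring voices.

Adjacent intervals: B𝄫2→D♭3 = major third; D♭3→E𝄫3 = minor second; E𝄫3→C♭4 = major sixth; C♭4→G♭4 = perfect fifth.
The largest is E𝄫3 to C♭4, a major sixth (9 semitones).

major sixth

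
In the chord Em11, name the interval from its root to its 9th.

Em11 (E minor eleventh): E-G-B-D-F#-A.
So we need the interval from E up to F#.
E up to F# spans 9 letter names and 14 semitones — a major ninth.

major 9th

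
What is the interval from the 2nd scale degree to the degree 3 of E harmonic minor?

Spelling E harmonic minor: E F♯ G A B C D♯.
So we need the interval from F♯ up to G.
2 letter names make it a second; at 1 semitone (a half step narrower than major) the quality is minor.

m2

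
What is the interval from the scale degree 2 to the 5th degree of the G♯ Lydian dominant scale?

perfect fourth

The scale runs G♯ A♯ B♯ C𝄪 D♯ E♯ F♯.
So we need the interval from A♯ up to D♯.
Counting 4 letters and 5 half steps from A♯ gives a perfect fourth.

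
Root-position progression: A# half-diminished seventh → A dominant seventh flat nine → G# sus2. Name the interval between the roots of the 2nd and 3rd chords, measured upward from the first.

major seventh

The roots are A and G#.
Counting 7 letters and 11 half steps from A gives a major seventh.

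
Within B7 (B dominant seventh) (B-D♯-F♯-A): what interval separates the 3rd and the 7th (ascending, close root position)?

diminished 5th

That puts D♯ below A.
5 letter names make it a fifth; at 6 semitones (a half step narrower than perfect) the quality is diminished.
That tritone between 3rd and 7th is what gives the dominant seventh its pull toward resolution.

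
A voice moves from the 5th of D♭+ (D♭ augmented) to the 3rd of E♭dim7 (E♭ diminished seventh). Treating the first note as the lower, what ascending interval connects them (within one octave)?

D♭+ (D♭ augmented) has A as its 5th, and E♭dim7 (E♭ diminished seventh) has G♭ as its 3rd.
From A to G♭: 9 semitones over a seventh = diminished.

diminished seventh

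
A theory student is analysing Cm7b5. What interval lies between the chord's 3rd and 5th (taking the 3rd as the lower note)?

minor third

Cø7: C Eb Gb Bb.
The 3rd is Eb and the 5th is Gb.
3 letter names make it a third; at 3 semitones (a half step narrower than major) the quality is minor.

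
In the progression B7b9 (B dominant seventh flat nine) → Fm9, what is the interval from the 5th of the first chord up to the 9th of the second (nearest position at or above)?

The 5th of B7b9 (B dominant seventh flat nine) is F♯; the 9th of Fm9 is G.
F♯ up to G is 1 semitone, a half step narrower than a major second, so the interval is minor.

minor second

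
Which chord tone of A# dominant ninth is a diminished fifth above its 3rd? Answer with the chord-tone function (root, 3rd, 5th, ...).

7th

The chord tones of A#9 are A# C## E# G# B#.
The 3rd is C##. A diminished fifth above C## is G#.
G# is the chord's 7th.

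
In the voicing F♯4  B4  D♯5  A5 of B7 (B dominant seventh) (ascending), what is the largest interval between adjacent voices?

diminished fifth

Adjacent intervals: F♯4→B4 = perfect fourth; B4→D♯5 = major third; D♯5→A5 = diminished fifth.
The largest is D♯5 to A5, a diminished fifth (6 semitones).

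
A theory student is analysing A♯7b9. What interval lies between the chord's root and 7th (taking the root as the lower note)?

Spelling the chord: A♯ C𝄪 E♯ G♯ B.
The root is A♯ and the 7th is G♯.
From A♯ to G♯: 10 semitones over a seventh = minor.

minor seventh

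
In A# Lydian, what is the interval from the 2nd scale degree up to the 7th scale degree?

Spelling A# Lydian: A# B# C## D## E# F## G##.
2nd scale degree = B#; 7th degree = G##.
From B# to G## is 9 semitones, exactly the major sixth.

major sixth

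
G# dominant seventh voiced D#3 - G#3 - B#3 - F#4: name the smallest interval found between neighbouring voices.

Adjacent intervals: D#3→G#3 = perfect fourth; G#3→B#3 = major third; B#3→F#4 = diminished fifth.
The smallest is G#3 to B#3, a major third (4 semitones).

major third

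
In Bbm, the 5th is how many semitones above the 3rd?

The chord tones of Bb- are Bb-Db-F.
Db to F is a major third: 4 semitones.

4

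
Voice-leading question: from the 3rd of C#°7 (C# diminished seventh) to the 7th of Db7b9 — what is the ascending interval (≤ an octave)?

The 3rd of C#°7 (C# diminished seventh) is E; the 7th of Db7b9 is Cb.
E up to Cb is 7 semitones, a whole step narrower than a major sixth, so the interval is diminished.

diminished sixth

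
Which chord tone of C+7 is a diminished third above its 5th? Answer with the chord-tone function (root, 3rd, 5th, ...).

Spelling the chord: C, E, G♯, B♭.
The 5th is G♯. A diminished third above G♯ is B♭.
B♭ is the chord's 7th.

7th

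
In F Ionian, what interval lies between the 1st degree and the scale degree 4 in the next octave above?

perfect 11th

The scale runs F G A Bb C D E.
That puts F below Bb.
F up to Bb spans 11 letter names and 17 semitones — a perfect eleventh.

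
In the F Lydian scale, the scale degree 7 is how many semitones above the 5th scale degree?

4

The scale is F G A B C D E.
C up to E is a major third — 4 semitones.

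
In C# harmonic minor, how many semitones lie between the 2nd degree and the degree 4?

The scale is C# D# E F# G# A B#.
D# up to F# is a minor third — 3 semitones.

3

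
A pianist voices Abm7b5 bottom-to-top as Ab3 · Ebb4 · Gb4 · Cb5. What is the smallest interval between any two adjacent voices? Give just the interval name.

Adjacent intervals: Ab3→Ebb4 = diminished fifth; Ebb4→Gb4 = major third; Gb4→Cb5 = perfect fourth.
The smallest is Ebb4 to Gb4, a major third (4 semitones).

major third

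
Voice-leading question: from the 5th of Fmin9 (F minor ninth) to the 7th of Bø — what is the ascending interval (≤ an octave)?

M6

Fmin9 (F minor ninth) has C as its 5th, and Bø has A as its 7th.
Counting 6 letters and 9 half steps from C gives a major sixth.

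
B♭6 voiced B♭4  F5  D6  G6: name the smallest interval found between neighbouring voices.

perfect 4th

Adjacent intervals: B♭4→F5 = perfect fifth; F5→D6 = major sixth; D6→G6 = perfect fourth.
The smallest is D6 to G6, a perfect fourth (5 semitones).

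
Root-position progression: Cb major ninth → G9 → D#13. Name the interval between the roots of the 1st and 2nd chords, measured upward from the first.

The roots are Cb and G.
Cb up to G is 8 semitones, a half step wider than a perfect fifth, so the interval is augmented.

A5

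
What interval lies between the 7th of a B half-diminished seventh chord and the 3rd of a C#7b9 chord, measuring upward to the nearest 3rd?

A5

The 7th of B half-diminished seventh is A; the 3rd of C#7b9 is E#.
From A to E#: 8 semitones over a fifth = augmented.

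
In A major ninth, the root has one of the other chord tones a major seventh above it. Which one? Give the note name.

Amaj9 (A major ninth): A-C#-E-G#-B.
The root is A. A major seventh above A is G#.
G# is the chord's 7th.

G#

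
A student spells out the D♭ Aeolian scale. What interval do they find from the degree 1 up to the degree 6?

D♭ natural minor: D♭ E♭ F♭ G♭ A♭ B𝄫 C♭.
The degree 1 is D♭ and the scale degree 6 is B𝄫.
6 letter names make it a sixth; at 8 semitones (a half step narrower than major) the quality is minor.

m6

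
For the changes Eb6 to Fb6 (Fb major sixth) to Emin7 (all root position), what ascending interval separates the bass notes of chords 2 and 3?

augmented seventh

The roots are Fb and E.
Fb up to E is 12 semitones, a half step wider than a major seventh, so the interval is augmented.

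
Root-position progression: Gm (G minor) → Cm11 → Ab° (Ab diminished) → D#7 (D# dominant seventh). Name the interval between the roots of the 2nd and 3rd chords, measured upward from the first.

The roots are C and Ab.
C up to Ab is 8 semitones, a half step narrower than a major sixth, so the interval is minor.

minor 6th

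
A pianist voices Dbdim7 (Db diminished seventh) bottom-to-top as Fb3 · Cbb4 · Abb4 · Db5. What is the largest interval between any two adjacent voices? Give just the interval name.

Adjacent intervals: Fb3→Cbb4 = diminished fifth; Cbb4→Abb4 = major sixth; Abb4→Db5 = augmented fourth.
The largest is Cbb4 to Abb4, a major sixth (9 semitones).

major sixth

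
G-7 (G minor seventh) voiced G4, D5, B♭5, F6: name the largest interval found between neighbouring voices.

Adjacent intervals: G4→D5 = perfect fifth; D5→B♭5 = minor sixth; B♭5→F6 = perfect fifth.
The largest is D5 to B♭5, a minor sixth (8 semitones).

minor sixth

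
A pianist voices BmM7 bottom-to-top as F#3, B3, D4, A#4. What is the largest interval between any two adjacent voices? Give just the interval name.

Adjacent intervals: F#3→B3 = perfect fourth; B3→D4 = minor third; D4→A#4 = augmented fifth.
The largest is D4 to A#4, an augmented fifth (8 semitones).

augmented fifth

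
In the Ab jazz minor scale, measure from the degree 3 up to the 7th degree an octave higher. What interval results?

augmented twelfth

Ab melodic minor: Ab Bb Cb Db Eb F G.
Degree 3 = Cb; scale degree 7 (up an octave) = G.
12 letter names make it a twelfth; at 20 semitones (a half step wider than perfect) the quality is augmented.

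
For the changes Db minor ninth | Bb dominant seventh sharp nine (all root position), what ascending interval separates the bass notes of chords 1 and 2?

major sixth

The roots are Db and Bb.
Db up to Bb spans 6 letter names and 9 semitones — a major sixth.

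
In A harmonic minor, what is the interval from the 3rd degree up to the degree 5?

A harmonic minor: A B C D E F G#.
So we need the interval from C up to E.
From C to E is 4 semitones, exactly the major third.

major third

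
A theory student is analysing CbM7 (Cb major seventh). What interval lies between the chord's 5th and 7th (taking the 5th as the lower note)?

The chord tones of Cb major seventh are Cb Eb Gb Bb.
The 5th is Gb and the 7th is Bb.
Counting 3 letters and 4 half steps from Gb gives a major third.

M3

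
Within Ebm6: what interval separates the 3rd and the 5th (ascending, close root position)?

Ebmin6 (Eb minor sixth): Eb–Gb–Bb–C.
So we need the interval from Gb up to Bb.
From Gb to Bb is 4 semitones, exactly the major third.

major third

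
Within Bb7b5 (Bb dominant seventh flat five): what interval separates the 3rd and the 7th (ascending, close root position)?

diminished fifth

The chord tones of Bb7b5 (Bb dominant seventh flat five) are Bb D Fb Ab.
3rd = D; 7th = Ab.
D up to Ab is 6 semitones, a half step narrower than a perfect fifth, so the interval is diminished.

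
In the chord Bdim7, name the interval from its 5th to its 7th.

m3

Spelling the chord: B–D–F–A♭.
That puts F below A♭.
From F to A♭: 3 semitones over a third = minor.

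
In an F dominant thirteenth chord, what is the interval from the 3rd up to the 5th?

F13 (F dominant thirteenth): F–A–C–E♭–G–D.
That puts A below C.
From A to C: 3 semitones over a third = minor.

m3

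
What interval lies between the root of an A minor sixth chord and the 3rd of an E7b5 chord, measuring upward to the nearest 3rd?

The root of A minor sixth is A; the 3rd of E7b5 is G#.
Counting 7 letters and 11 half steps from A gives a major seventh.

major seventh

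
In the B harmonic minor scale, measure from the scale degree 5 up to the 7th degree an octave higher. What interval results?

Spelling the B harmonic minor scale: B C♯ D E F♯ G A♯.
So we need the interval from F♯ up to A♯.
Counting 10 letters and 16 half steps from F♯ gives a major tenth.

major tenth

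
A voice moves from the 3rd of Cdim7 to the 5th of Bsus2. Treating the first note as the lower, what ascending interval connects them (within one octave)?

augmented second

The 3rd of Cdim7 is Eb; the 5th of Bsus2 is F#.
From Eb to F#: 3 semitones over a second = augmented.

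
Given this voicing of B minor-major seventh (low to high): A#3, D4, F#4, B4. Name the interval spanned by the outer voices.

The outer voices are A#3 and B4.
A# up to B is 13 semitones, a half step narrower than a major ninth, so the interval is minor.

minor ninth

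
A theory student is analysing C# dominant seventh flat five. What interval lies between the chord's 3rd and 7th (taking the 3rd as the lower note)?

C#7b5 (C# dominant seventh flat five) is spelled C# E# G B.
That puts E# below B.
5 letter names make it a fifth; at 6 semitones (a half step narrower than perfect) the quality is diminished.
This 3–7 tritone is the characteristic tension at the heart of the dominant sound.

d5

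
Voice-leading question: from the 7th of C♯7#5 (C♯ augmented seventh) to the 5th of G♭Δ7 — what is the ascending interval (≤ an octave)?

diminished third

The 7th of C♯7#5 (C♯ augmented seventh) is B; the 5th of G♭Δ7 is D♭.
From B to D♭: 2 semitones over a third = diminished.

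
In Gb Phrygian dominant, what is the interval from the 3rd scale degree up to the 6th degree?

The scale runs Gb Abb Bb Cb Db Ebb Fb.
The 3rd scale degree is Bb and the scale degree 6 is Ebb.
Bb up to Ebb is 4 semitones, a half step narrower than a perfect fourth, so the interval is diminished.

diminished fourth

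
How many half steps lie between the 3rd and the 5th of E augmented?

The chord tones of E augmented are E, G#, B#.
G# to B# is a major third: 4 semitones.

4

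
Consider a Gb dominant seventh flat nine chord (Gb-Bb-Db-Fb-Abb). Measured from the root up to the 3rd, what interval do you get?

major 3rd

So we need the interval from Gb up to Bb.
From Gb to Bb is 4 semitones, exactly the major third.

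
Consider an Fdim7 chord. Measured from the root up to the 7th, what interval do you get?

Spelling the chord: F-A♭-C♭-E𝄫.
So we need the interval from F up to E𝄫.
From F to E𝄫: 9 semitones over a seventh = diminished.

d7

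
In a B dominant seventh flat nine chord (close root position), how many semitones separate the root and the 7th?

10

The chord tones of B7b9 are B-D#-F#-A-C.
B to A is a minor seventh: 10 semitones.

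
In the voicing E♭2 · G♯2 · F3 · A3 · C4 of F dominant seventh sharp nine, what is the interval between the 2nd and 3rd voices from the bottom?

diminished seventh

Those voices are G♯2 and F3.
G♯ up to F is 9 semitones, a whole step narrower than a major seventh, so the interval is diminished.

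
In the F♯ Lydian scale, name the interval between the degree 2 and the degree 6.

perfect fifth

The scale runs F♯ G♯ A♯ B♯ C♯ D♯ E♯.
That puts G♯ below D♯.
G♯ up to D♯ spans 5 letter names and 7 semitones — a perfect fifth.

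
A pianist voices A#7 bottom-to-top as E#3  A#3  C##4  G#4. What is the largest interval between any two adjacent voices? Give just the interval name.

Adjacent intervals: E#3→A#3 = perfect fourth; A#3→C##4 = major third; C##4→G#4 = diminished fifth.
The largest is C##4 to G#4, a diminished fifth (6 semitones).

d5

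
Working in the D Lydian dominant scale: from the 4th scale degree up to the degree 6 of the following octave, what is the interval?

minor 10th

D lydian dominant: D E F# G# A B C.
That puts G# below B.
G# up to B is 15 semitones, a half step narrower than a major tenth, so the interval is minor.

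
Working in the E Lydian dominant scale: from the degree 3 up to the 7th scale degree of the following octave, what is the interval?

diminished 12th

E lydian dominant: E F# G# A# B C# D.
That puts G# below D.
From G# to D: 18 semitones over a twelfth = diminished.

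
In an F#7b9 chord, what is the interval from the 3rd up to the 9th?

F#7b9 is spelled F#, A#, C#, E, G.
The 3rd is A# and the 9th is G.
From A# to G: 9 semitones over a seventh = diminished.

diminished seventh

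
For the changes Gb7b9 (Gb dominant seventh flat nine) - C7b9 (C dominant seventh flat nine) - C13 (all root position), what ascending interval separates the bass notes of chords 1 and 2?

The roots are Gb and C.
From Gb to C: 6 semitones over a fourth = augmented.

augmented fourth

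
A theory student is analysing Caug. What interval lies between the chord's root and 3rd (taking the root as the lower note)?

C+ is spelled C E G#.
The root is C and the 3rd is E.
From C to E is 4 semitones, exactly the major third.

M3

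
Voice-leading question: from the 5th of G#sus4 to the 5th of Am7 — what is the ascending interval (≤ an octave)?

m2

G#sus4 has D# as its 5th, and Am7 has E as its 5th.
D# up to E is 1 semitone, a half step narrower than a major second, so the interval is minor.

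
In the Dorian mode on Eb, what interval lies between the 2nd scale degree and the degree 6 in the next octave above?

The scale runs Eb F Gb Ab Bb C Db.
The 2nd scale degree is F and the 6th degree (up an octave) is C.
Counting 12 letters and 19 half steps from F gives a perfect twelfth.

perfect twelfth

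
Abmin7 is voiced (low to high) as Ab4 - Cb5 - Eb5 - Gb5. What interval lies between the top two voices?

Those voices are Eb5 and Gb5.
3 letter names make it a third; at 3 semitones (a half step narrower than major) the quality is minor.

minor 3rd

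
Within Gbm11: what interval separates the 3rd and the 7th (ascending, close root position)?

P5

Spelling the chord: Gb–Bbb–Db–Fb–Ab–Cb.
So we need the interval from Bbb up to Fb.
Bbb up to Fb spans 5 letter names and 7 semitones — a perfect fifth.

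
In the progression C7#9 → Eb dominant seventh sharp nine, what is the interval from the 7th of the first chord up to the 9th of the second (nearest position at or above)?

A5

C7#9 has Bb as its 7th, and Eb dominant seventh sharp nine has F# as its 9th.
Bb up to F# is 8 semitones, a half step wider than a perfect fifth, so the interval is augmented.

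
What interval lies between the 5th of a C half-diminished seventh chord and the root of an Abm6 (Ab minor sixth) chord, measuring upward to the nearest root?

major 2nd

C half-diminished seventh has Gb as its 5th, and Abm6 (Ab minor sixth) has Ab as its root.
Counting 2 letters and 2 half steps from Gb gives a major second.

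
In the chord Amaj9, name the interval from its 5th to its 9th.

A major ninth is spelled A–C♯–E–G♯–B.
5th = E; 9th = B.
E up to B spans 5 letter names and 7 semitones — a perfect fifth.

perfect fifth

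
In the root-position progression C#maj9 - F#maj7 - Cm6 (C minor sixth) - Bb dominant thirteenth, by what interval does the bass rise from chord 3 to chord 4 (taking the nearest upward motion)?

minor 7th

The roots are C and Bb.
From C to Bb: 10 semitones over a seventh = minor.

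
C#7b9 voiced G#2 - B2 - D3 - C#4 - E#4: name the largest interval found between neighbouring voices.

Adjacent intervals: G#2→B2 = minor third; B2→D3 = minor third; D3→C#4 = major seventh; C#4→E#4 = major third.
The largest is D3 to C#4, a major seventh (11 semitones).

M7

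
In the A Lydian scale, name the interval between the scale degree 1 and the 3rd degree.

A lydian: A B C# D# E F# G#.
So we need the interval from A up to C#.
From A to C# is 4 semitones, exactly the major third.

M3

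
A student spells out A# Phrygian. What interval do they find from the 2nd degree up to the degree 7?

Spelling A# Phrygian: A# B C# D# E# F# G#.
The 2nd degree is B and the scale degree 7 is G#.
From B to G# is 9 semitones, exactly the major sixth.

major sixth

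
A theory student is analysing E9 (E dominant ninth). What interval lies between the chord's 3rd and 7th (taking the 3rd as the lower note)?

Spelling the chord: E G# B D F#.
That puts G# below D.
From G# to D: 6 semitones over a fifth = diminished.

diminished fifth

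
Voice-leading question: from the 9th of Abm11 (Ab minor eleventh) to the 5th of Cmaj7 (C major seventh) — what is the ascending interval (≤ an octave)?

M6

Abm11 (Ab minor eleventh) has Bb as its 9th, and Cmaj7 (C major seventh) has G as its 5th.
Counting 6 letters and 9 half steps from Bb gives a major sixth.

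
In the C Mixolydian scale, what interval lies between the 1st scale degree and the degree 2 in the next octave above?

Spelling the C Mixolydian scale: C D E F G A Bb.
1st scale degree = C; 2nd scale degree (up an octave) = D.
Counting 9 letters and 14 half steps from C gives a major ninth.

major 9th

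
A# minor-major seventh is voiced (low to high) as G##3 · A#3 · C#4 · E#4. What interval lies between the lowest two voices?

Those voices are G##3 and A#3.
From G## to A#: 1 semitone over a second = minor.

minor second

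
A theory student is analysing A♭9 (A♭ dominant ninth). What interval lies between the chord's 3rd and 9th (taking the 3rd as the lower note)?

m7

A♭9 (A♭ dominant ninth): A♭–C–E♭–G♭–B♭.
The 3rd is C and the 9th is B♭.
7 letter names make it a seventh; at 10 semitones (a half step narrower than major) the quality is minor.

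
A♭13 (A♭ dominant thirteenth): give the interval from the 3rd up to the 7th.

The chord tones of A♭ dominant thirteenth are A♭, C, E♭, G♭, B♭, F.
3rd = C; 7th = G♭.
From C to G♭: 6 semitones over a fifth = diminished.

diminished 5th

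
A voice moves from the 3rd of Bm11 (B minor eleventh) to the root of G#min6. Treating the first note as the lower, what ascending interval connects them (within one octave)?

Bm11 (B minor eleventh) has D as its 3rd, and G#min6 has G# as its root.
D up to G# is 6 semitones, a half step wider than a perfect fourth, so the interval is augmented.

augmented 4th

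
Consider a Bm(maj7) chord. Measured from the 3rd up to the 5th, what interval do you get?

major third

Spelling the chord: B D F# A#.
So we need the interval from D up to F#.
D up to F# spans 3 letter names and 4 semitones — a major third.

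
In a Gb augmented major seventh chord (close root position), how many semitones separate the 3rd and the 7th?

Spelling the chord: Gb–Bb–D–F.
Bb to F is a perfect fifth: 7 semitones.

7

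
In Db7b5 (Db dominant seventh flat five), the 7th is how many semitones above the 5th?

Db7b5 (Db dominant seventh flat five): Db–F–Abb–Cb.
Abb to Cb is a major third: 4 semitones.

4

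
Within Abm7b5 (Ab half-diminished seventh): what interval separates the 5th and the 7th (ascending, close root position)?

Spelling the chord: Ab, Cb, Ebb, Gb.
That puts Ebb below Gb.
From Ebb to Gb is 4 semitones, exactly the major third.

major third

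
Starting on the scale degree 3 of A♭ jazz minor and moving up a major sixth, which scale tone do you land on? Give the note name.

The scale is A♭ B♭ C♭ D♭ E♭ F G.
The scale degree 3 is C♭; a major sixth above that is A♭ — scale degree 1.

Ab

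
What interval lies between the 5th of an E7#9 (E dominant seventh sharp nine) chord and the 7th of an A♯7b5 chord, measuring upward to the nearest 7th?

M6

E7#9 (E dominant seventh sharp nine) has B as its 5th, and A♯7b5 has G♯ as its 7th.
From B to G♯ is 9 semitones, exactly the major sixth.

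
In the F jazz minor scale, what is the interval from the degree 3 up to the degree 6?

The scale runs F G Ab Bb C D E.
The degree 3 is Ab and the 6th scale degree is D.
4 letter names make it a fourth; at 6 semitones (a half step wider than perfect) the quality is augmented.

A4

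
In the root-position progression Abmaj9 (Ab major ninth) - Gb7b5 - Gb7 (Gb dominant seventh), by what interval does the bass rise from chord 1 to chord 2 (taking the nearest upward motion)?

minor seventh

The roots are Ab and Gb.
Ab up to Gb is 10 semitones, a half step narrower than a major seventh, so the interval is minor.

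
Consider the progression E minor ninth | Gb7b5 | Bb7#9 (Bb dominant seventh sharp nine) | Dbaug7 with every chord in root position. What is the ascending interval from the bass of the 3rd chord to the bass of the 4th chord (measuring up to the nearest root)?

The roots are Bb and Db.
Bb up to Db is 3 semitones, a half step narrower than a major third, so the interval is minor.

minor 3rd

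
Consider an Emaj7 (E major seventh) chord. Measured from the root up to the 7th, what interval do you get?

EΔ7 is spelled E G♯ B D♯.
That puts E below D♯.
From E to D♯ is 11 semitones, exactly the major seventh.

major seventh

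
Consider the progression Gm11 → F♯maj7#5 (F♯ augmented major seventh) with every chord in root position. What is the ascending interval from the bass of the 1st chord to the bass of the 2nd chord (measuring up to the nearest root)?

The roots are G and F♯.
G up to F♯ spans 7 letter names and 11 semitones — a major seventh.

M7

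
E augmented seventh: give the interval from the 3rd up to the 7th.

diminished 5th

E7#5 (E augmented seventh): E, G♯, B♯, D.
That puts G♯ below D.
From G♯ to D: 6 semitones over a fifth = diminished.
That tritone between 3rd and 7th is what gives the dominant seventh its pull toward resolution.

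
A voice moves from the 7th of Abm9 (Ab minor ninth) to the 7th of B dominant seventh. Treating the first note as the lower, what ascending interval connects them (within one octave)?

Abm9 (Ab minor ninth) has Gb as its 7th, and B dominant seventh has A as its 7th.
From Gb to A: 3 semitones over a second = augmented.

augmented second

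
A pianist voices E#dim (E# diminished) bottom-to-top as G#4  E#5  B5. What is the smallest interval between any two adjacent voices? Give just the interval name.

diminished fifth

Adjacent intervals: G#4→E#5 = major sixth; E#5→B5 = diminished fifth.
The smallest is E#5 to B5, a diminished fifth (6 semitones).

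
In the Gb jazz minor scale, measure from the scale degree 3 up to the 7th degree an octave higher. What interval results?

Gb melodic minor: Gb Ab Bbb Cb Db Eb F.
The scale degree 3 is Bbb and the 7th degree (up an octave) is F.
12 letter names make it a twelfth; at 20 semitones (a half step wider than perfect) the quality is augmented.

augmented 12th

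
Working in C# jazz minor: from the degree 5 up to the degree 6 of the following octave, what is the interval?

Spelling C# jazz minor: C# D# E F# G# A# B#.
Degree 5 = G#; scale degree 6 (up an octave) = A#.
Counting 9 letters and 14 half steps from G# gives a major ninth.

major ninth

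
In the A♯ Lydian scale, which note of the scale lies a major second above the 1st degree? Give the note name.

The scale is A♯ B♯ C𝄪 D𝄪 E♯ F𝄪 G𝄪.
The 1st degree is A♯; a major second above that is B♯ — scale degree 2.

B#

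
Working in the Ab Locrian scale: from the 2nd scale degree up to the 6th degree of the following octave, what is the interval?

perfect twelfth

Ab locrian: Ab Bbb Cb Db Ebb Fb Gb.
The 2nd scale degree is Bbb and the scale degree 6 (up an octave) is Fb.
Bbb up to Fb spans 12 letter names and 19 semitones — a perfect twelfth.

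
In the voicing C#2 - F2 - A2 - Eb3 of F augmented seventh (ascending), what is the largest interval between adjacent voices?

Adjacent intervals: C#2→F2 = diminished fourth; F2→A2 = major third; A2→Eb3 = diminished fifth.
The largest is A2 to Eb3, a diminished fifth (6 semitones).

diminished 5th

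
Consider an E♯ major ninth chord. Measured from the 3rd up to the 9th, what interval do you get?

minor seventh

E♯maj9 (E♯ major ninth): E♯, G𝄪, B♯, D𝄪, F𝄪.
So we need the interval from G𝄪 up to F𝄪.
G𝄪 up to F𝄪 is 10 semitones, a half step narrower than a major seventh, so the interval is minor.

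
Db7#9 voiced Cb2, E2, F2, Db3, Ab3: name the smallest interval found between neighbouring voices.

minor second

Adjacent intervals: Cb2→E2 = augmented third; E2→F2 = minor second; F2→Db3 = minor sixth; Db3→Ab3 = perfect fifth.
The smallest is E2 to F2, a minor second (1 semitone).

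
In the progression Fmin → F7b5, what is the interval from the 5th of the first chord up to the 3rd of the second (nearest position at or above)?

major 6th

Fmin has C as its 5th, and F7b5 has A as its 3rd.
C up to A spans 6 letter names and 9 semitones — a major sixth.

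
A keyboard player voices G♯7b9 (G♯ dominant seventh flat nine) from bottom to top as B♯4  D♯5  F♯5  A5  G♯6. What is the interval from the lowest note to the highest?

The outer voices are B♯4 and G♯6.
From B♯ to G♯: 20 semitones over a thirteenth = minor.

m13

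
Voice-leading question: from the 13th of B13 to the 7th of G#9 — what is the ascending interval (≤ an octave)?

minor seventh

The 13th of B13 is G#; the 7th of G#9 is F#.
From G# to F#: 10 semitones over a seventh = minor.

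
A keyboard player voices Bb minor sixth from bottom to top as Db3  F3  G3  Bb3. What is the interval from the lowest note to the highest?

The outer voices are Db3 and Bb3.
From Db to Bb is 9 semitones, exactly the major sixth.

major sixth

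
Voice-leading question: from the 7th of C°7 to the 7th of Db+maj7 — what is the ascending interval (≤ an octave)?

The 7th of C°7 is Bbb; the 7th of Db+maj7 is C.
Bbb up to C is 3 semitones, a half step wider than a major second, so the interval is augmented.

augmented second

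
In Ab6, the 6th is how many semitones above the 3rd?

5

Ab6: Ab, C, Eb, F.
C to F is a perfect fourth: 5 semitones.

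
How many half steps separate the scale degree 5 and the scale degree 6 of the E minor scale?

1

The scale is E F# G A B C D.
B up to C is a minor second — 1 semitone.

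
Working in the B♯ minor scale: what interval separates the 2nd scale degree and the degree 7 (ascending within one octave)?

minor 6th

Spelling the B♯ minor scale: B♯ C𝄪 D♯ E♯ F𝄪 G♯ A♯.
So we need the interval from C𝄪 up to A♯.
From C𝄪 to A♯: 8 semitones over a sixth = minor.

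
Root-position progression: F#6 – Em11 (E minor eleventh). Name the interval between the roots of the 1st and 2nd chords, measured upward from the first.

minor 7th

The roots are F# and E.
From F# to E: 10 semitones over a seventh = minor.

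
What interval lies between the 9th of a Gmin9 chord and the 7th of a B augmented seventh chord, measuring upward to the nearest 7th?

perfect 1st

Gmin9 has A as its 9th, and B augmented seventh has A as its 7th.
Counting 1 letters and 0 half steps from A gives a perfect unison.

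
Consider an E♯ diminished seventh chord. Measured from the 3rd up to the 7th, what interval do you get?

E♯°7 (E♯ diminished seventh) is spelled E♯-G♯-B-D.
So we need the interval from G♯ up to D.
G♯ up to D is 6 semitones, a half step narrower than a perfect fifth, so the interval is diminished.

d5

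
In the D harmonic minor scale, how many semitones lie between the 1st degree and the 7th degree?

11

The scale is D E F G A B♭ C♯.
D up to C♯ is a major seventh — 11 semitones.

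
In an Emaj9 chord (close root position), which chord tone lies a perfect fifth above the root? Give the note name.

B

Spelling the chord: E-G#-B-D#-F#.
The root is E. A perfect fifth above E is B.
B is the chord's 5th.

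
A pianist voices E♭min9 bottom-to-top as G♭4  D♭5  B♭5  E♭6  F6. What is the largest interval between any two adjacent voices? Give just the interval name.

Adjacent intervals: G♭4→D♭5 = perfect fifth; D♭5→B♭5 = major sixth; B♭5→E♭6 = perfect fourth; E♭6→F6 = major second.
The largest is D♭5 to B♭5, a major sixth (9 semitones).

major 6th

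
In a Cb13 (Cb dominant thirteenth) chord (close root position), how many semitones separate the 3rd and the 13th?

17

Spelling the chord: Cb, Eb, Gb, Bbb, Db, Ab.
Eb to Ab is a perfect eleventh: 17 semitones.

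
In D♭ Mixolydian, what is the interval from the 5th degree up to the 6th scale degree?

The scale runs D♭ E♭ F G♭ A♭ B♭ C♭.
5th degree = A♭; degree 6 = B♭.
A♭ up to B♭ spans 2 letter names and 2 semitones — a major second.

major second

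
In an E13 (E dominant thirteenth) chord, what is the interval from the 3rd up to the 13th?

The chord tones of E dominant thirteenth are E–G#–B–D–F#–C#.
So we need the interval from G# up to C#.
Counting 11 letters and 17 half steps from G# gives a perfect eleventh.

perfect 11th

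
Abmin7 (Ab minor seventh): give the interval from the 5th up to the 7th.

minor third

The chord tones of Abm7 (Ab minor seventh) are Ab–Cb–Eb–Gb.
5th = Eb; 7th = Gb.
Eb up to Gb is 3 semitones, a half step narrower than a major third, so the interval is minor.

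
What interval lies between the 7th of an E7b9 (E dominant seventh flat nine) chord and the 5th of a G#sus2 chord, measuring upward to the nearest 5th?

The 7th of E7b9 (E dominant seventh flat nine) is D; the 5th of G#sus2 is D#.
From D to D#: 1 semitone over a unison = augmented.

augmented unison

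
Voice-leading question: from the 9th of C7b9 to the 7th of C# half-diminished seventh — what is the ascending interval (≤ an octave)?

augmented 6th

The 9th of C7b9 is Db; the 7th of C# half-diminished seventh is B.
Db up to B is 10 semitones, a half step wider than a major sixth, so the interval is augmented.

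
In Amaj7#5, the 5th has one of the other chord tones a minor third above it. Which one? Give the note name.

Amaj7#5 is spelled A-C#-E#-G#.
The 5th is E#. A minor third above E# is G#.
G# is the chord's 7th.

G#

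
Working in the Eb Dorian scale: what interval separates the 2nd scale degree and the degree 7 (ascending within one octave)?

minor sixth

Spelling the Eb Dorian scale: Eb F Gb Ab Bb C Db.
The 2nd scale degree is F and the 7th scale degree is Db.
F up to Db is 8 semitones, a half step narrower than a major sixth, so the interval is minor.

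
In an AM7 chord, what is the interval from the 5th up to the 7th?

major third

The chord tones of AM7 (A major seventh) are A C# E G#.
5th = E; 7th = G#.
From E to G# is 4 semitones, exactly the major third.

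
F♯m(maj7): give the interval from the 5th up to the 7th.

M3

Spelling the chord: F♯-A-C♯-E♯.
That puts C♯ below E♯.
From C♯ to E♯ is 4 semitones, exactly the major third.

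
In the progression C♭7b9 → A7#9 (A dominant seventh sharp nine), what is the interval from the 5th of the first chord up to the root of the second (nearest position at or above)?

augmented second

C♭7b9 has G♭ as its 5th, and A7#9 (A dominant seventh sharp nine) has A as its root.
2 letter names make it a second; at 3 semitones (a half step wider than major) the quality is augmented.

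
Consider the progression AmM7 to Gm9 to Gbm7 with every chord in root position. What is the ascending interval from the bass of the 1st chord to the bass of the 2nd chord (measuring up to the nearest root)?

minor 7th

The roots are A and G.
A up to G is 10 semitones, a half step narrower than a major seventh, so the interval is minor.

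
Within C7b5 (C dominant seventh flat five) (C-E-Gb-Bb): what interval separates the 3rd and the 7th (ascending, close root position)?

d5

3rd = E; 7th = Bb.
E up to Bb is 6 semitones, a half step narrower than a perfect fifth, so the interval is diminished.
That tritone between 3rd and 7th is what gives the dominant seventh its pull toward resolution.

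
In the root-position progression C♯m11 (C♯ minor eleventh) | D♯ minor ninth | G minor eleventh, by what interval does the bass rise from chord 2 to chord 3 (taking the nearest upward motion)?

The roots are D♯ and G.
4 letter names make it a fourth; at 4 semitones (a half step narrower than perfect) the quality is diminished.

diminished fourth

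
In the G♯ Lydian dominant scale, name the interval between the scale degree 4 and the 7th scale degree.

The scale runs G♯ A♯ B♯ C𝄪 D♯ E♯ F♯.
Scale degree 4 = C𝄪; 7th scale degree = F♯.
4 letter names make it a fourth; at 4 semitones (a half step narrower than perfect) the quality is diminished.

diminished 4th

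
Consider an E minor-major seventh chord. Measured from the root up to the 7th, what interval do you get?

Spelling the chord: E, G, B, D#.
That puts E below D#.
From E to D# is 11 semitones, exactly the major seventh.

major seventh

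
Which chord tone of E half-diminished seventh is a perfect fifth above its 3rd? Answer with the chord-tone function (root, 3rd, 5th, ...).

The chord tones of Eø are E–G–Bb–D.
The 3rd is G. A perfect fifth above G is D.
D is the chord's 7th.

7th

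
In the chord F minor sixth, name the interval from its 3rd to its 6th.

Spelling the chord: F, Ab, C, D.
The 3rd is Ab and the 6th is D.
4 letter names make it a fourth; at 6 semitones (a half step wider than perfect) the quality is augmented.

augmented fourth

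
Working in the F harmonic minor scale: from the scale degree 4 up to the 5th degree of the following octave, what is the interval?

major ninth

Spelling the F harmonic minor scale: F G Ab Bb C Db E.
The scale degree 4 is Bb and the scale degree 5 (up an octave) is C.
From Bb to C is 14 semitones, exactly the major ninth.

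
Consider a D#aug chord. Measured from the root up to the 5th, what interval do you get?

D#+ is spelled D#, F##, A##.
Root = D#; 5th = A##.
5 letter names make it a fifth; at 8 semitones (a half step wider than perfect) the quality is augmented.

A5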